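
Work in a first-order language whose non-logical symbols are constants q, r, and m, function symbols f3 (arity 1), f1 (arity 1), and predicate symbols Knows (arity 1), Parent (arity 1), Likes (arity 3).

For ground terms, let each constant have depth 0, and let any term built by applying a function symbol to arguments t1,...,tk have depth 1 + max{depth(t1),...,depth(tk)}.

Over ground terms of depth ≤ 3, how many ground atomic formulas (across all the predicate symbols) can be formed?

91215

First count ground terms of depth ≤ 3.
Let N_k count ground terms of depth at most k. Each non-constant term of depth ≤ k is some function symbol applied to depth-≤(k−1) arguments, giving N_k = 3 + N_{k-1} + N_{k-1}.
N_0 = 3
N_1 = 3 + 3 + 3 = 9
N_2 = 3 + 9 + 9 = 21
N_3 = 3 + 21 + 21 = 45
So |H| = 45.
Each predicate of arity r yields |H|^r ground atoms (one per choice of an r-tuple from H):
  Knows: 45;  Parent: 45;  Likes: 45^3 = 91125
Total ground atoms: 45 + 45 + 91125 = 91215.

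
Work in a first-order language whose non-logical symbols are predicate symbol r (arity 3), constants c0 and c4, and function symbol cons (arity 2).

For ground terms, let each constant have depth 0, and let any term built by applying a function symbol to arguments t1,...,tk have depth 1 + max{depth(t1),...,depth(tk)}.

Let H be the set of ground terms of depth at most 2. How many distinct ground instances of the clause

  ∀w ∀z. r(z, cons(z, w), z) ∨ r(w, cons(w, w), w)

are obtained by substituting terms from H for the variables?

1444

Ground terms of depth ≤ 2:
  Let N_k = |{terms of depth ≤ k}|. Then N_0 = 2 and N_k = 2 + N_{k-1}^2 for k ≥ 1 (one summand per function symbol, arity giving the exponent).
  N_0 = 2
  N_1 = 2 + 2^2 = 6
  N_2 = 2 + 6^2 = 38
So there are 38 ground terms available for substitution.
Each of w, z ranges independently over the available ground terms, and distinct assignments produce distinct instances.
Number of ground instances = 38^2 = 1444.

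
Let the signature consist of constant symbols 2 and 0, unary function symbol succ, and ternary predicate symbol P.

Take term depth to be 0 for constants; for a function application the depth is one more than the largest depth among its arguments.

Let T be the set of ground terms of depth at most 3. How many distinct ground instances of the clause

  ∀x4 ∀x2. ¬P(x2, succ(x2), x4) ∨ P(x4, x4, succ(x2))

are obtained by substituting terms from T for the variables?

Ground terms of depth ≤ 3:
  Let N_k count ground terms of depth at most k. Each non-constant term of depth ≤ k is some function symbol applied to depth-≤(k−1) arguments, giving N_k = 2 + N_{k-1}.
  N_0 = 2
  N_1 = 2 + 2 = 4
  N_2 = 2 + 4 = 6
  N_3 = 2 + 6 = 8
  Explicitly: 2, 0, succ(2), succ(0), succ(succ(2)), succ(succ(0)), succ(succ(succ(2))), succ(succ(succ(0))).
So there are 8 ground terms available for substitution.
The clause has 2 distinct variables (x4, x2), each appearing in the body. In the free term algebra distinct substitutions yield syntactically distinct ground instances.
Number of ground instances = 8^2 = 64.

64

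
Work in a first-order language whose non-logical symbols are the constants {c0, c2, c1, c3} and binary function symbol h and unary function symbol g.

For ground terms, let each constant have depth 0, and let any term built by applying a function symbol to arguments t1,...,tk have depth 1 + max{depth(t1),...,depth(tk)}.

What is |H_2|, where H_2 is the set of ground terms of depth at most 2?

604

Write N_k for the number of ground terms of depth ≤ k. A term of depth ≤ k is either a constant or a function symbol applied to arguments of depth ≤ k−1, so N_k = 4 + N_{k-1}^2 + N_{k-1}.
N_0 = 4
N_1 = 4 + 4^2 + 4 = 24
N_2 = 4 + 24^2 + 24 = 604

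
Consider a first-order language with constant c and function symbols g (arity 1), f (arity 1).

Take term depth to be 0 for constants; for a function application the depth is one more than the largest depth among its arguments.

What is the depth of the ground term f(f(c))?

depth(f(c)) = 1 + depth(c) = 1 + 0 = 1
depth(f(f(c))) = 1 + depth(f(c)) = 1 + 1 = 2

2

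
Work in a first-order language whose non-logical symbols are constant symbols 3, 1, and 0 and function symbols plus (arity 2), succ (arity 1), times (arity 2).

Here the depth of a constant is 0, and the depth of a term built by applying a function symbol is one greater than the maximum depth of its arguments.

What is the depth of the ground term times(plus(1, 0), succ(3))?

2

depth(plus(1, 0)) = 1 + max(0, 0) = 1
depth(succ(3)) = 1 + depth(3) = 1 + 0 = 1
depth(times(plus(1, 0), succ(3))) = 1 + max(1, 1) = 2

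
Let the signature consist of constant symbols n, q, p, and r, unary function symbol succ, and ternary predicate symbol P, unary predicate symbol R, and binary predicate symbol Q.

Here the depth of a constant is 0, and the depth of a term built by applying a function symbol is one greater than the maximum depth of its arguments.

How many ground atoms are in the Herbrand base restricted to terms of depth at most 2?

1884

First count ground terms of depth ≤ 2.
If N_k denotes the number of depth-≤k ground terms, the 4 constants give N_0 = 4, and each function symbol of arity r contributes N_{k-1}^r new terms at level k: N_k = 4 + N_{k-1}.
N_0 = 4
N_1 = 4 + 4 = 8
N_2 = 4 + 8 = 12
Explicitly: n, q, p, r, succ(n), succ(q), succ(p), succ(r), succ(succ(n)), succ(succ(q)), succ(succ(p)), succ(succ(r)).
So |H| = 12.
A ground atom is a predicate applied to a tuple of terms from H, so the count is the sum over predicates of |H|^arity:
  P: 12^3 = 1728;  R: 12;  Q: 12^2 = 144
Total ground atoms: 1728 + 12 + 144 = 1884.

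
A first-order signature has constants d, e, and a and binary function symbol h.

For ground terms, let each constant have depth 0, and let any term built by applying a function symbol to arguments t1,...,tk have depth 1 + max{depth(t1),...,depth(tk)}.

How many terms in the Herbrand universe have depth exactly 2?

135

Let N_k = |{terms of depth ≤ k}|. Then N_0 = 3 and N_k = 3 + N_{k-1}^2 for k ≥ 1 (one summand per function symbol, arity giving the exponent).
N_0 = 3
N_1 = 3 + 3^2 = 12
N_2 = 3 + 12^2 = 147
Terms of depth exactly 2: N_2 − N_1 = 147 − 12 = 135.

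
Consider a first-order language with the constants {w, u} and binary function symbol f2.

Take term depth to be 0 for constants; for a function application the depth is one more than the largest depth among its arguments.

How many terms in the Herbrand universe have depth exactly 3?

1408

If N_k denotes the number of depth-≤k ground terms, the 2 constants give N_0 = 2, and each function symbol of arity r contributes N_{k-1}^r new terms at level k: N_k = 2 + N_{k-1}^2.
N_0 = 2
N_1 = 2 + 2^2 = 6
N_2 = 2 + 6^2 = 38
N_3 = 2 + 38^2 = 1446
Terms of depth exactly 3: N_3 − N_2 = 1446 − 38 = 1408.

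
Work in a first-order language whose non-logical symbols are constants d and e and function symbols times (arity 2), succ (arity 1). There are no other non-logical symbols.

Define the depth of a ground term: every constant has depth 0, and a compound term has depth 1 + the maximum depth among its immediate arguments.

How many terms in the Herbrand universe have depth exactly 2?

66

Count level by level. With function symbols times/2, succ/1, the terms of depth ≤ k are the 2 constants together with each function applied to depth-≤(k−1) tuples, so N_k = 2 + N_{k-1}^2 + N_{k-1}.
N_0 = 2
N_1 = 2 + 2^2 + 2 = 8
N_2 = 2 + 8^2 + 8 = 74
Terms of depth exactly 2: N_2 − N_1 = 74 − 8 = 66.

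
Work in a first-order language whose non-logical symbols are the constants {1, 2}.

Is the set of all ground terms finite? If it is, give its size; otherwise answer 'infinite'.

There are no function symbols, so every ground term is one of the 2 constants.
The Herbrand universe is {1, 2}, which is finite with 2 elements.

2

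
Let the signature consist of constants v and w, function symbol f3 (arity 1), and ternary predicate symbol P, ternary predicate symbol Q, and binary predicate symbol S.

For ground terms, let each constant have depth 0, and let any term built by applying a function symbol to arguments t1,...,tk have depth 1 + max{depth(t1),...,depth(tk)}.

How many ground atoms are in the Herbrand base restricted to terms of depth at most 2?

First count ground terms of depth ≤ 2.
Let N_k = |{terms of depth ≤ k}|. Then N_0 = 2 and N_k = 2 + N_{k-1} for k ≥ 1 (one summand per function symbol, arity giving the exponent).
N_0 = 2
N_1 = 2 + 2 = 4
N_2 = 2 + 4 = 6
Explicitly: v, w, f3(v), f3(w), f3(f3(v)), f3(f3(w)).
So |H| = 6.
A ground atom is a predicate applied to a tuple of terms from H, so the count is the sum over predicates of |H|^arity:
  P: 6^3 = 216;  Q: 6^3 = 216;  S: 6^2 = 36
Total ground atoms: 216 + 216 + 36 = 468.

468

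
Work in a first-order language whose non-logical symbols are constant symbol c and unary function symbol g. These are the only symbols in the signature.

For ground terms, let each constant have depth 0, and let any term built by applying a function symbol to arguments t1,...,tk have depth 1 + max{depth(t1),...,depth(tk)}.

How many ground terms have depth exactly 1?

Let N_k = |{terms of depth ≤ k}|. Then N_0 = 1 and N_k = 1 + N_{k-1} for k ≥ 1 (one summand per function symbol, arity giving the exponent).
N_0 = 1
N_1 = 1 + 1 = 2
Terms of depth exactly 1: N_1 − N_0 = 2 − 1 = 1.

1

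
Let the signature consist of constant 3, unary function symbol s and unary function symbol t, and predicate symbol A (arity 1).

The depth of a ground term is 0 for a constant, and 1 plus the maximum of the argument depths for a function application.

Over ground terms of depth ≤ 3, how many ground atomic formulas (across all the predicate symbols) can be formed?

First count ground terms of depth ≤ 3.
Let N_k count ground terms of depth at most k. Each non-constant term of depth ≤ k is some function symbol applied to depth-≤(k−1) arguments, giving N_k = 1 + N_{k-1} + N_{k-1}.
N_0 = 1
N_1 = 1 + 1 + 1 = 3
N_2 = 1 + 3 + 3 = 7
N_3 = 1 + 7 + 7 = 15
So |H| = 15.
A ground atom is a predicate applied to a tuple of terms from H, so the count is the sum over predicates of |H|^arity:
  A: 15
Total ground atoms: 15.

15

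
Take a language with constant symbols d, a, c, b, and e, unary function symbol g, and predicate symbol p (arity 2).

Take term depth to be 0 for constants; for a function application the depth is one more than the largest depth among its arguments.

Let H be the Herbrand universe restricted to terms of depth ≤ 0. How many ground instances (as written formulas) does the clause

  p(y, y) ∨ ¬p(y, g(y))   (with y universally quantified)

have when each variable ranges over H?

Ground terms of depth ≤ 0:
  If N_k denotes the number of depth-≤k ground terms, the 5 constants give N_0 = 5, and each function symbol of arity r contributes N_{k-1}^r new terms at level k: N_k = 5 + N_{k-1}.
  N_0 = 5
  Explicitly: d, a, c, b, e.
So there are 5 ground terms available for substitution.
The variable y ranges independently over the available ground terms, and distinct assignments produce distinct instances.
Number of ground instances = 5.

5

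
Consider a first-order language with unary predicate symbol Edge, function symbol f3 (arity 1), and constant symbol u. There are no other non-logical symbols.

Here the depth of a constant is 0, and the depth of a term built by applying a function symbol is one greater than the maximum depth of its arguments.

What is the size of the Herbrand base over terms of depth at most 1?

First count ground terms of depth ≤ 1.
Count level by level. With function symbols f3/1, the terms of depth ≤ k are the 1 constant together with each function applied to depth-≤(k−1) tuples, so N_k = 1 + N_{k-1}.
N_0 = 1
N_1 = 1 + 1 = 2
Explicitly: u, f3(u).
So |H| = 2.
Ground atoms are formed by filling each argument slot of a predicate with a term from H, so an r-ary predicate gives |H|^r atoms:
  Edge: 2
Total ground atoms: 2.

2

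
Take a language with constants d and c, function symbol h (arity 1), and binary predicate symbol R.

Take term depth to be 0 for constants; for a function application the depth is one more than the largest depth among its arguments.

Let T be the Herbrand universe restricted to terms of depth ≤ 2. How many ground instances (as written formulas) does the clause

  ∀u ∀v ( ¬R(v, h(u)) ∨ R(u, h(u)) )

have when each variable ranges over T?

36

Ground terms of depth ≤ 2:
  Write N_k for the number of ground terms of depth ≤ k. A term of depth ≤ k is either a constant or a function symbol applied to arguments of depth ≤ k−1, so N_k = 2 + N_{k-1}.
  N_0 = 2
  N_1 = 2 + 2 = 4
  N_2 = 2 + 4 = 6
So there are 6 ground terms available for substitution.
The body mentions every one of the 2 quantified variables; since ground terms form a free algebra, no two substitutions collapse to the same formula.
Number of ground instances = 6^2 = 36.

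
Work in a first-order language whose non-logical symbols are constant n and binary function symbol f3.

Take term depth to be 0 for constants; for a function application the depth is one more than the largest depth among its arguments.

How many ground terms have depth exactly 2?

3

Let N_k = |{terms of depth ≤ k}|. Then N_0 = 1 and N_k = 1 + N_{k-1}^2 for k ≥ 1 (one summand per function symbol, arity giving the exponent).
N_0 = 1
N_1 = 1 + 1^2 = 2
N_2 = 1 + 2^2 = 5
Terms of depth exactly 2: N_2 − N_1 = 5 − 2 = 3.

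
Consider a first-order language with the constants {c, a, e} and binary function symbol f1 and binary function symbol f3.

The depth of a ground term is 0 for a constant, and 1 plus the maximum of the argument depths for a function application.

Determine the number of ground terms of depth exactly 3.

1565568

Let N_k = |{terms of depth ≤ k}|. Then N_0 = 3 and N_k = 3 + N_{k-1}^2 + N_{k-1}^2 for k ≥ 1 (one summand per function symbol, arity giving the exponent).
N_0 = 3
N_1 = 3 + 3^2 + 3^2 = 21
N_2 = 3 + 21^2 + 21^2 = 885
N_3 = 3 + 885^2 + 885^2 = 1566453
Terms of depth exactly 3: N_3 − N_2 = 1566453 − 885 = 1565568.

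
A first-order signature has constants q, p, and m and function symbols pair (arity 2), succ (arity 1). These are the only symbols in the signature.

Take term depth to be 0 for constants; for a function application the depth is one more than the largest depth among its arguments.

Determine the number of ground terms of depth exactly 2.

228

Count level by level. With function symbols pair/2, succ/1, the terms of depth ≤ k are the 3 constants together with each function applied to depth-≤(k−1) tuples, so N_k = 3 + N_{k-1}^2 + N_{k-1}.
N_0 = 3
N_1 = 3 + 3^2 + 3 = 15
N_2 = 3 + 15^2 + 15 = 243
Terms of depth exactly 2: N_2 − N_1 = 243 − 15 = 228.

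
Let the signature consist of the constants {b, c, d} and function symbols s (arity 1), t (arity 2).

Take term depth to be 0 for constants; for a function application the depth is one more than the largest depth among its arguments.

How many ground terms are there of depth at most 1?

15

Write N_k for the number of ground terms of depth ≤ k. A term of depth ≤ k is either a constant or a function symbol applied to arguments of depth ≤ k−1, so N_k = 3 + N_{k-1} + N_{k-1}^2.
N_0 = 3
N_1 = 3 + 3 + 3^2 = 15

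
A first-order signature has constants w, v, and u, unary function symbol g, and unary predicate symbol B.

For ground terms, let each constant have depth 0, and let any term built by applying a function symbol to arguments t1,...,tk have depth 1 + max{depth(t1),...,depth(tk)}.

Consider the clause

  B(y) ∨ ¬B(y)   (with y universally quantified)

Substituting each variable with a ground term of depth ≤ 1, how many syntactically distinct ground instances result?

Ground terms of depth ≤ 1:
  If N_k denotes the number of depth-≤k ground terms, the 3 constants give N_0 = 3, and each function symbol of arity r contributes N_{k-1}^r new terms at level k: N_k = 3 + N_{k-1}.
  N_0 = 3
  N_1 = 3 + 3 = 6
So there are 6 ground terms available for substitution.
The clause has 1 distinct variable (y), which appears in the body. In the free term algebra distinct substitutions yield syntactically distinct ground instances.
Number of ground instances = 6.

6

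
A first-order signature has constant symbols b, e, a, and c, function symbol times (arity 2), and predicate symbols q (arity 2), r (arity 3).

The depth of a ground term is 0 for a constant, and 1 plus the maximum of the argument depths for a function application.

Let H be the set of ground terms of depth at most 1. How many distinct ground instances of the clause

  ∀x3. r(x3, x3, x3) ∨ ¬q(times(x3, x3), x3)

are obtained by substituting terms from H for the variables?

20

Ground terms of depth ≤ 1:
  Let N_k = |{terms of depth ≤ k}|. Then N_0 = 4 and N_k = 4 + N_{k-1}^2 for k ≥ 1 (one summand per function symbol, arity giving the exponent).
  N_0 = 4
  N_1 = 4 + 4^2 = 20
So there are 20 ground terms available for substitution.
The clause has 1 distinct variable (x3), which appears in the body. In the free term algebra distinct substitutions yield syntactically distinct ground instances.
Number of ground instances = 20.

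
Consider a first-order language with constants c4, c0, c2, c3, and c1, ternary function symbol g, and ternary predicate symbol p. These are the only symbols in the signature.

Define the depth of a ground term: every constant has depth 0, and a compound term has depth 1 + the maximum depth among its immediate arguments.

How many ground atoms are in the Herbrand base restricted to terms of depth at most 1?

First count ground terms of depth ≤ 1.
Let N_k count ground terms of depth at most k. Each non-constant term of depth ≤ k is some function symbol applied to depth-≤(k−1) arguments, giving N_k = 5 + N_{k-1}^3.
N_0 = 5
N_1 = 5 + 5^3 = 130
So |H| = 130.
For each predicate symbol, the number of ground atoms is |H| raised to its arity; summing:
  p: 130^3 = 2197000
Total ground atoms: 2197000.

2197000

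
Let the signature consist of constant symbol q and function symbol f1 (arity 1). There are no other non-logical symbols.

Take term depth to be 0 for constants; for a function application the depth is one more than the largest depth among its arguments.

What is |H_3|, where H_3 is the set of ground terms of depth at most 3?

4

If N_k denotes the number of depth-≤k ground terms, the 1 constant gives N_0 = 1, and each function symbol of arity r contributes N_{k-1}^r new terms at level k: N_k = 1 + N_{k-1}.
N_0 = 1
N_1 = 1 + 1 = 2
N_2 = 1 + 2 = 3
N_3 = 1 + 3 = 4
Explicitly: q, f1(q), f1(f1(q)), f1(f1(f1(q))).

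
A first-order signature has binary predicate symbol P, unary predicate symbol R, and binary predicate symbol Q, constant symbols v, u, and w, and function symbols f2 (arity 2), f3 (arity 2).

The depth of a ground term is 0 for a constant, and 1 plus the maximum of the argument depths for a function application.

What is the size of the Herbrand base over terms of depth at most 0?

21

First count ground terms of depth ≤ 0.
Count level by level. With function symbols f2/2, f3/2, the terms of depth ≤ k are the 3 constants together with each function applied to depth-≤(k−1) tuples, so N_k = 3 + N_{k-1}^2 + N_{k-1}^2.
N_0 = 3
So |H| = 3.
A ground atom is a predicate applied to a tuple of terms from H, so the count is the sum over predicates of |H|^arity:
  P: 3^2 = 9;  R: 3;  Q: 3^2 = 9
Total ground atoms: 9 + 3 + 9 = 21.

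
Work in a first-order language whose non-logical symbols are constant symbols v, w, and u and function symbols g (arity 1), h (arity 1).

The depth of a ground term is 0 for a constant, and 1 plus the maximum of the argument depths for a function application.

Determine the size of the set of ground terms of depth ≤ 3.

If N_k denotes the number of depth-≤k ground terms, the 3 constants give N_0 = 3, and each function symbol of arity r contributes N_{k-1}^r new terms at level k: N_k = 3 + N_{k-1} + N_{k-1}.
N_0 = 3
N_1 = 3 + 3 + 3 = 9
N_2 = 3 + 9 + 9 = 21
N_3 = 3 + 21 + 21 = 45

45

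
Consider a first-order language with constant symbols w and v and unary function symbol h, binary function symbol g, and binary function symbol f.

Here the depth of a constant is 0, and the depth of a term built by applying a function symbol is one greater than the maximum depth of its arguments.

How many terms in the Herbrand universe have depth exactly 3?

182410

Write N_k for the number of ground terms of depth ≤ k. A term of depth ≤ k is either a constant or a function symbol applied to arguments of depth ≤ k−1, so N_k = 2 + N_{k-1} + N_{k-1}^2 + N_{k-1}^2.
N_0 = 2
N_1 = 2 + 2 + 2^2 + 2^2 = 12
N_2 = 2 + 12 + 12^2 + 12^2 = 302
N_3 = 2 + 302 + 302^2 + 302^2 = 182712
Terms of depth exactly 3: N_3 − N_2 = 182712 − 302 = 182410.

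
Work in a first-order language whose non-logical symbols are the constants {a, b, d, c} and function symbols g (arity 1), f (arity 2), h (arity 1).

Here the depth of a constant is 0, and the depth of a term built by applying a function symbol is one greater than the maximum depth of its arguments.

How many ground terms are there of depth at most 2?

Write N_k for the number of ground terms of depth ≤ k. A term of depth ≤ k is either a constant or a function symbol applied to arguments of depth ≤ k−1, so N_k = 4 + N_{k-1} + N_{k-1}^2 + N_{k-1}.
N_0 = 4
N_1 = 4 + 4 + 4^2 + 4 = 28
N_2 = 4 + 28 + 28^2 + 28 = 844

844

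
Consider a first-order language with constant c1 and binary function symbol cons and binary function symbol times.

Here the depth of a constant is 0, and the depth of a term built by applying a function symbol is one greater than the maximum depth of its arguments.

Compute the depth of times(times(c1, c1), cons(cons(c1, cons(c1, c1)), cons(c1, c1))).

4

depth(times(c1, c1)) = 1 + max(0, 0) = 1
depth(cons(c1, c1)) = 1 + max(0, 0) = 1
depth(cons(c1, cons(c1, c1))) = 1 + max(0, 1) = 2
depth(cons(cons(c1, cons(c1, c1)), cons(c1, c1))) = 1 + max(2, 1) = 3
depth(times(times(c1, c1), cons(cons(c1, cons(c1, c1)), cons(c1, c1)))) = 1 + max(1, 3) = 4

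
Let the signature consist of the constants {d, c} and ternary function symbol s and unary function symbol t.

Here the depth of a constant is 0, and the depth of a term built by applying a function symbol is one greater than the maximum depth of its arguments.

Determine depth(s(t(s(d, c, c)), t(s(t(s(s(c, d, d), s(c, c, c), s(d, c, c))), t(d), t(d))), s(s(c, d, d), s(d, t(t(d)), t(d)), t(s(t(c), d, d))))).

depth(s(d, c, c)) = 1 + max(0, 0, 0) = 1
depth(t(s(d, c, c))) = 1 + depth(s(d, c, c)) = 1 + 1 = 2
depth(s(c, d, d)) = 1 + max(0, 0, 0) = 1
depth(s(c, c, c)) = 1 + max(0, 0, 0) = 1
depth(s(s(c, d, d), s(c, c, c), s(d, c, c))) = 1 + max(1, 1, 1) = 2
depth(t(s(s(c, d, d), s(c, c, c), s(d, c, c)))) = 1 + depth(s(s(c, d, d), s(c, c, c), s(d, c, c))) = 1 + 2 = 3
depth(t(d)) = 1 + depth(d) = 1 + 0 = 1
depth(s(t(s(s(c, d, d), s(c, c, c), s(d, c, c))), t(d), t(d))) = 1 + max(3, 1, 1) = 4
depth(t(s(t(s(s(c, d, d), s(c, c, c), s(d, c, c))), t(d), t(d)))) = 1 + depth(s(t(s(s(c, d, d), s(c, c, c), s(d, c, c))), t(d), t(d))) = 1 + 4 = 5
depth(t(t(d))) = 1 + depth(t(d)) = 1 + 1 = 2
depth(s(d, t(t(d)), t(d))) = 1 + max(0, 2, 1) = 3
depth(t(c)) = 1 + depth(c) = 1 + 0 = 1
depth(s(t(c), d, d)) = 1 + max(1, 0, 0) = 2
depth(t(s(t(c), d, d))) = 1 + depth(s(t(c), d, d)) = 1 + 2 = 3
depth(s(s(c, d, d), s(d, t(t(d)), t(d)), t(s(t(c), d, d)))) = 1 + max(1, 3, 3) = 4
depth(s(t(s(d, c, c)), t(s(t(s(s(c, d, d), s(c, c, c), s(d, c, c))), t(d), t(d))), s(s(c, d, d), s(d, t(t(d)), t(d)), t(s(t(c), d, d))))) = 1 + max(2, 5, 4) = 6

6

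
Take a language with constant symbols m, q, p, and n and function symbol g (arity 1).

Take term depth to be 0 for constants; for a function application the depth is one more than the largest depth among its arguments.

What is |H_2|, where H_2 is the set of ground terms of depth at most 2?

Let N_k count ground terms of depth at most k. Each non-constant term of depth ≤ k is some function symbol applied to depth-≤(k−1) arguments, giving N_k = 4 + N_{k-1}.
N_0 = 4
N_1 = 4 + 4 = 8
N_2 = 4 + 8 = 12
Explicitly: m, q, p, n, g(m), g(q), g(p), g(n), g(g(m)), g(g(q)), g(g(p)), g(g(n)).

12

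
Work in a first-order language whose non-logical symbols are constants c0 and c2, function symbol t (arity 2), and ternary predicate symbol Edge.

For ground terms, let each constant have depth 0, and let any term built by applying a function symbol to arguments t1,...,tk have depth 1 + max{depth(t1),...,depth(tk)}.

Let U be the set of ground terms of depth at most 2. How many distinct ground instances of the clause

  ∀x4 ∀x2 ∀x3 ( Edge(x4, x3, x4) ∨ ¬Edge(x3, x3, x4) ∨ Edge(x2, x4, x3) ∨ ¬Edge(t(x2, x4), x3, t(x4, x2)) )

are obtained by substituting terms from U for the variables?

Ground terms of depth ≤ 2:
  Let N_k count ground terms of depth at most k. Each non-constant term of depth ≤ k is some function symbol applied to depth-≤(k−1) arguments, giving N_k = 2 + N_{k-1}^2.
  N_0 = 2
  N_1 = 2 + 2^2 = 6
  N_2 = 2 + 6^2 = 38
So there are 38 ground terms available for substitution.
The body mentions every one of the 3 quantified variables; since ground terms form a free algebra, no two substitutions collapse to the same formula.
Number of ground instances = 38^3 = 54872.

54872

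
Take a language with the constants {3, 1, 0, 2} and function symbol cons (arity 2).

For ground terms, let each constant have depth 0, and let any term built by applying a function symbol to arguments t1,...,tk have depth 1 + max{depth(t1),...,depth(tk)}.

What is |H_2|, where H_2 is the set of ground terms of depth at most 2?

404

Let N_k count ground terms of depth at most k. Each non-constant term of depth ≤ k is some function symbol applied to depth-≤(k−1) arguments, giving N_k = 4 + N_{k-1}^2.
N_0 = 4
N_1 = 4 + 4^2 = 20
N_2 = 4 + 20^2 = 404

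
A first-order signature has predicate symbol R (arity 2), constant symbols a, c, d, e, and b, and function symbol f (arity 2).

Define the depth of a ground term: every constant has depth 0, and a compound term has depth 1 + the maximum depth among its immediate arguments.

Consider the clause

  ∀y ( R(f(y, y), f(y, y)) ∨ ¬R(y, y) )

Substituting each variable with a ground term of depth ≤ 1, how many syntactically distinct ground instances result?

Ground terms of depth ≤ 1:
  Let N_k = |{terms of depth ≤ k}|. Then N_0 = 5 and N_k = 5 + N_{k-1}^2 for k ≥ 1 (one summand per function symbol, arity giving the exponent).
  N_0 = 5
  N_1 = 5 + 5^2 = 30
So there are 30 ground terms available for substitution.
The variable y ranges independently over the available ground terms, and distinct assignments produce distinct instances.
Number of ground instances = 30.

30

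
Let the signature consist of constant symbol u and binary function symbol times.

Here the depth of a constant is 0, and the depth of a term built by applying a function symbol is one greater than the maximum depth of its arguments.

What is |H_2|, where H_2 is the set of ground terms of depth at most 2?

5

If N_k denotes the number of depth-≤k ground terms, the 1 constant gives N_0 = 1, and each function symbol of arity r contributes N_{k-1}^r new terms at level k: N_k = 1 + N_{k-1}^2.
N_0 = 1
N_1 = 1 + 1^2 = 2
N_2 = 1 + 2^2 = 5
Explicitly: u, times(u, u), times(u, times(u, u)), times(times(u, u), u), times(times(u, u), times(u, u)).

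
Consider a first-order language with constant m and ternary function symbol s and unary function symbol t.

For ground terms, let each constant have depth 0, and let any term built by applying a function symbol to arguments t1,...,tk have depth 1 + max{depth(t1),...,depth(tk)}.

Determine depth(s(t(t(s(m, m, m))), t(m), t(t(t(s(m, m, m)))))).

depth(s(m, m, m)) = 1 + max(0, 0, 0) = 1
depth(t(s(m, m, m))) = 1 + depth(s(m, m, m)) = 1 + 1 = 2
depth(t(t(s(m, m, m)))) = 1 + depth(t(s(m, m, m))) = 1 + 2 = 3
depth(t(m)) = 1 + depth(m) = 1 + 0 = 1
depth(t(t(t(s(m, m, m))))) = 1 + depth(t(t(s(m, m, m)))) = 1 + 3 = 4
depth(s(t(t(s(m, m, m))), t(m), t(t(t(s(m, m, m)))))) = 1 + max(3, 1, 4) = 5

5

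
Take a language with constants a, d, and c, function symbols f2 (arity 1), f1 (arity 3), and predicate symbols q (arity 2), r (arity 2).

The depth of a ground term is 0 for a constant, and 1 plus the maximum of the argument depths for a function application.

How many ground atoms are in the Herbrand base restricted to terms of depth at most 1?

2178

First count ground terms of depth ≤ 1.
Let N_k = |{terms of depth ≤ k}|. Then N_0 = 3 and N_k = 3 + N_{k-1} + N_{k-1}^3 for k ≥ 1 (one summand per function symbol, arity giving the exponent).
N_0 = 3
N_1 = 3 + 3 + 3^3 = 33
So |H| = 33.
A ground atom is a predicate applied to a tuple of terms from H, so the count is the sum over predicates of |H|^arity:
  q: 33^2 = 1089;  r: 33^2 = 1089
Total ground atoms: 1089 + 1089 = 2178.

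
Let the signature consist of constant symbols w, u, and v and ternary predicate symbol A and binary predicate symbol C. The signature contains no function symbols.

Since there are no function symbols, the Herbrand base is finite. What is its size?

36

With no function symbols, the Herbrand universe is just the 3 constants.
Ground atoms per predicate: A: 3^3 = 27, C: 3^2 = 9.
Herbrand base size = 27 + 9 = 36.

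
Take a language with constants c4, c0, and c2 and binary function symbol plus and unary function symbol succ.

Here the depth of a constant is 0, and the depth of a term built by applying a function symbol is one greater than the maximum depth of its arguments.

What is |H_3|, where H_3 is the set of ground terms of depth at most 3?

59295

Let N_k count ground terms of depth at most k. Each non-constant term of depth ≤ k is some function symbol applied to depth-≤(k−1) arguments, giving N_k = 3 + N_{k-1}^2 + N_{k-1}.
N_0 = 3
N_1 = 3 + 3^2 + 3 = 15
N_2 = 3 + 15^2 + 15 = 243
N_3 = 3 + 243^2 + 243 = 59295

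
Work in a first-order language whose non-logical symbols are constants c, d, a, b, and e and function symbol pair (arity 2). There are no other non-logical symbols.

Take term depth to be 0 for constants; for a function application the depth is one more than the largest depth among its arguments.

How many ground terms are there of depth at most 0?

If N_k denotes the number of depth-≤k ground terms, the 5 constants give N_0 = 5, and each function symbol of arity r contributes N_{k-1}^r new terms at level k: N_k = 5 + N_{k-1}^2.
N_0 = 5
Explicitly: c, d, a, b, e.

5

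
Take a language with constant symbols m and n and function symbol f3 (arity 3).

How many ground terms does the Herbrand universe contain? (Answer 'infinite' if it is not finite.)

The signature has at least one function symbol (f3, arity 3) and at least one constant (m).
Iterating f3 gives infinitely many distinct ground terms: m, f3(m, m, m), f3(f3(m, m, m), f3(m, m, m), f3(m, m, m)), ...
So the Herbrand universe is infinite.

infinite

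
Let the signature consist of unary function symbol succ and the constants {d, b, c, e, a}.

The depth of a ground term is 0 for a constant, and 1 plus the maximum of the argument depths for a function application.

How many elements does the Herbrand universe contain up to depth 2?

15

Let N_k count ground terms of depth at most k. Each non-constant term of depth ≤ k is some function symbol applied to depth-≤(k−1) arguments, giving N_k = 5 + N_{k-1}.
N_0 = 5
N_1 = 5 + 5 = 10
N_2 = 5 + 10 = 15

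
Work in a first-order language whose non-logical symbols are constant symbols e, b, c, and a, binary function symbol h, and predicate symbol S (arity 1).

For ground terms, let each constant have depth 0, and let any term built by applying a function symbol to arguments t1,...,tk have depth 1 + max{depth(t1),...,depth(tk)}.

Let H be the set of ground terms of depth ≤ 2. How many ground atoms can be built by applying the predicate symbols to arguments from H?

404

First count ground terms of depth ≤ 2.
Write N_k for the number of ground terms of depth ≤ k. A term of depth ≤ k is either a constant or a function symbol applied to arguments of depth ≤ k−1, so N_k = 4 + N_{k-1}^2.
N_0 = 4
N_1 = 4 + 4^2 = 20
N_2 = 4 + 20^2 = 404
So |H| = 404.
Ground atoms are formed by filling each argument slot of a predicate with a term from H, so an r-ary predicate gives |H|^r atoms:
  S: 404
Total ground atoms: 404.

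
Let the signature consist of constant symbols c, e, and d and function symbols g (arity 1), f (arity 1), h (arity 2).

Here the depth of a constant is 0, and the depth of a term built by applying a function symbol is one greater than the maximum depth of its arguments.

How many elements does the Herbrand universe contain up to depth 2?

Let N_k = |{terms of depth ≤ k}|. Then N_0 = 3 and N_k = 3 + N_{k-1} + N_{k-1} + N_{k-1}^2 for k ≥ 1 (one summand per function symbol, arity giving the exponent).
N_0 = 3
N_1 = 3 + 3 + 3 + 3^2 = 18
N_2 = 3 + 18 + 18 + 18^2 = 363

363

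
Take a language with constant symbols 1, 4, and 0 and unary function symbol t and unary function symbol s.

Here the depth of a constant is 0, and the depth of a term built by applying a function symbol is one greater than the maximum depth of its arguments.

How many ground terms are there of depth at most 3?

45

If N_k denotes the number of depth-≤k ground terms, the 3 constants give N_0 = 3, and each function symbol of arity r contributes N_{k-1}^r new terms at level k: N_k = 3 + N_{k-1} + N_{k-1}.
N_0 = 3
N_1 = 3 + 3 + 3 = 9
N_2 = 3 + 9 + 9 = 21
N_3 = 3 + 21 + 21 = 45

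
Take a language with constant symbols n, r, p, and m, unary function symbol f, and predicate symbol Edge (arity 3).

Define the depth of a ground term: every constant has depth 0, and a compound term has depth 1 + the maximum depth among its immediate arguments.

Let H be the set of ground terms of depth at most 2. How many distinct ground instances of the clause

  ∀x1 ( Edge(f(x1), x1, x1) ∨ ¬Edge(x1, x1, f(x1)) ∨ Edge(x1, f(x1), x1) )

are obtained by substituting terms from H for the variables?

12

Ground terms of depth ≤ 2:
  Let N_k count ground terms of depth at most k. Each non-constant term of depth ≤ k is some function symbol applied to depth-≤(k−1) arguments, giving N_k = 4 + N_{k-1}.
  N_0 = 4
  N_1 = 4 + 4 = 8
  N_2 = 4 + 8 = 12
So there are 12 ground terms available for substitution.
The variable x1 ranges independently over the available ground terms, and distinct assignments produce distinct instances.
Number of ground instances = 12.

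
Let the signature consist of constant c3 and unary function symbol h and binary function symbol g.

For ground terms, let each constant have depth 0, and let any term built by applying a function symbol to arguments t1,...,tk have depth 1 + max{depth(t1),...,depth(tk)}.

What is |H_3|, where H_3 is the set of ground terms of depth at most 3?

Let N_k = |{terms of depth ≤ k}|. Then N_0 = 1 and N_k = 1 + N_{k-1} + N_{k-1}^2 for k ≥ 1 (one summand per function symbol, arity giving the exponent).
N_0 = 1
N_1 = 1 + 1 + 1^2 = 3
N_2 = 1 + 3 + 3^2 = 13
N_3 = 1 + 13 + 13^2 = 183

183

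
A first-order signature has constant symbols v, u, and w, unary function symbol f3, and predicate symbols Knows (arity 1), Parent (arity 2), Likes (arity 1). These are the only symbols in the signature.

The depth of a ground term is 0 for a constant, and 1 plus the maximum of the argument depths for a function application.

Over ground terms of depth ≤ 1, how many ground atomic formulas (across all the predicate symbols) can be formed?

First count ground terms of depth ≤ 1.
Let N_k = |{terms of depth ≤ k}|. Then N_0 = 3 and N_k = 3 + N_{k-1} for k ≥ 1 (one summand per function symbol, arity giving the exponent).
N_0 = 3
N_1 = 3 + 3 = 6
Explicitly: v, u, w, f3(v), f3(u), f3(w).
So |H| = 6.
A ground atom is a predicate applied to a tuple of terms from H, so the count is the sum over predicates of |H|^arity:
  Knows: 6;  Parent: 6^2 = 36;  Likes: 6
Total ground atoms: 6 + 36 + 6 = 48.

48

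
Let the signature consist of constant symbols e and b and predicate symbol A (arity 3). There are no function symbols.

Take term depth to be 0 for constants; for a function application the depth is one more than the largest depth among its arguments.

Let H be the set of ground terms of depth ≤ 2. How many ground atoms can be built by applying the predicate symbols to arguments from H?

8

First count ground terms of depth ≤ 2.
With no function symbols every ground term is a constant, so there are exactly 2 ground terms at every depth bound.
N_0 = 2
N_1 = 2
N_2 = 2
Explicitly: e, b.
So |H| = 2.
A ground atom is a predicate applied to a tuple of terms from H, so the count is the sum over predicates of |H|^arity:
  A: 2^3 = 8
Total ground atoms: 8.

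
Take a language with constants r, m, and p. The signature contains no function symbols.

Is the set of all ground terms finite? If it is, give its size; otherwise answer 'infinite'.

There are no function symbols, so every ground term is one of the 3 constants.
The Herbrand universe is {r, m, p}, which is finite with 3 elements.

3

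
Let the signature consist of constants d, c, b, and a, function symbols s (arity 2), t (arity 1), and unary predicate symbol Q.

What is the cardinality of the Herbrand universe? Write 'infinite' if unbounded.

infinite

The signature has at least one function symbol (s, arity 2) and at least one constant (d).
Iterating s gives infinitely many distinct ground terms: d, s(d, d), s(s(d, d), s(d, d)), ...
So the Herbrand universe is infinite.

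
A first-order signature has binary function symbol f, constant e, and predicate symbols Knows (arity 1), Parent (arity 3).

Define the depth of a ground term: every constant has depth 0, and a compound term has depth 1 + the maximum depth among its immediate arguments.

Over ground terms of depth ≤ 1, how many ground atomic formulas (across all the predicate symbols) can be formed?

10

First count ground terms of depth ≤ 1.
Let N_k = |{terms of depth ≤ k}|. Then N_0 = 1 and N_k = 1 + N_{k-1}^2 for k ≥ 1 (one summand per function symbol, arity giving the exponent).
N_0 = 1
N_1 = 1 + 1^2 = 2
Explicitly: e, f(e, e).
So |H| = 2.
A ground atom is a predicate applied to a tuple of terms from H, so the count is the sum over predicates of |H|^arity:
  Knows: 2;  Parent: 2^3 = 8
Total ground atoms: 2 + 8 = 10.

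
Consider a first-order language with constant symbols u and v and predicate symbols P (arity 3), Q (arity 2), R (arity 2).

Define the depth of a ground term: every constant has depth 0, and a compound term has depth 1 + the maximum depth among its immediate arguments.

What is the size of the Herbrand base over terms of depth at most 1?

16

First count ground terms of depth ≤ 1.
With no function symbols every ground term is a constant, so there are exactly 2 ground terms at every depth bound.
N_0 = 2
N_1 = 2
Explicitly: u, v.
So |H| = 2.
A ground atom is a predicate applied to a tuple of terms from H, so the count is the sum over predicates of |H|^arity:
  P: 2^3 = 8;  Q: 2^2 = 4;  R: 2^2 = 4
Total ground atoms: 8 + 4 + 4 = 16.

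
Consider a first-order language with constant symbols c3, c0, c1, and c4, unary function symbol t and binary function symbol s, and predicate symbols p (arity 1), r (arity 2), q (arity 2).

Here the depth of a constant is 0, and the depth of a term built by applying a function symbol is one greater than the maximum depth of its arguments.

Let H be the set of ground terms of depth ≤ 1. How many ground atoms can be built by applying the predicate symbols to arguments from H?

First count ground terms of depth ≤ 1.
Write N_k for the number of ground terms of depth ≤ k. A term of depth ≤ k is either a constant or a function symbol applied to arguments of depth ≤ k−1, so N_k = 4 + N_{k-1} + N_{k-1}^2.
N_0 = 4
N_1 = 4 + 4 + 4^2 = 24
So |H| = 24.
For each predicate symbol, the number of ground atoms is |H| raised to its arity; summing:
  p: 24;  r: 24^2 = 576;  q: 24^2 = 576
Total ground atoms: 24 + 576 + 576 = 1176.

1176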